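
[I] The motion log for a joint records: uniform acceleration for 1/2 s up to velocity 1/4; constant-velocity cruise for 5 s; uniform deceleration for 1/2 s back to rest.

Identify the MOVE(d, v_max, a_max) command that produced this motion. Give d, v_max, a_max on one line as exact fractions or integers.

a_max = (1/4)/(1/2) = 1/2
d_a = ½·1/4·1/2 = 1/16; d_c = 1/4·5 = 5/4
d = 2·1/16 + 5/4 = 11/8
t_c = 5 > 0 → v_max = v_peak = 1/4

d=11/8 v_max=1/4 a_max=1/2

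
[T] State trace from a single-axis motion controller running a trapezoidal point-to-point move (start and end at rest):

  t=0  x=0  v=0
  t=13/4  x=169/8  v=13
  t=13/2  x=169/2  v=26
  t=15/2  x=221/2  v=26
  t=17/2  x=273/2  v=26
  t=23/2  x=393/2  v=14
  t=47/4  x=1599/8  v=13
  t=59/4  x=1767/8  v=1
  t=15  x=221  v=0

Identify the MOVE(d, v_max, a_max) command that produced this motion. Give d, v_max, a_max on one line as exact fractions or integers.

final state: t=15, x=221, v=0 → d = 221
a_max = (13−0)/(13/4−0) = 4
max v = 26 over t∈[13/2,17/2] → v_max = 26
check: 26·(13/2+2) = 221 ✓

d=221 v_max=26 a_max=4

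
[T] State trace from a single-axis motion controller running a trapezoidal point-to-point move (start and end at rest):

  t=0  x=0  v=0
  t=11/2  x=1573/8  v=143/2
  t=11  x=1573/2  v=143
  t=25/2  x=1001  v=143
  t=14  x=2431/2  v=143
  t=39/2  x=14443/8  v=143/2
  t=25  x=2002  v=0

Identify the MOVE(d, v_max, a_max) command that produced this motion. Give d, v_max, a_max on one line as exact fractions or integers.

final state: t=25, x=2002, v=0 → d = 2002
a_max = (143/2−0)/(11/2−0) = 13
max v = 143 over t∈[11,14] → v_max = 143
check: 143·(11+3) = 2002 ✓

d=2002 v_max=143 a_max=13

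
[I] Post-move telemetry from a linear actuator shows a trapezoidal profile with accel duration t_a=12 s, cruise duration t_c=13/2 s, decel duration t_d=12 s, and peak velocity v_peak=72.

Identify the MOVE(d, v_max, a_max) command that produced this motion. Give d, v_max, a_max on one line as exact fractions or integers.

a_max = 72/12 = 6
d_a = ½·72·12 = 432; d_c = 72·13/2 = 468
d = 2·432 + 468 = 1332
t_c = 13/2 > 0 → v_max = v_peak = 72

d=1332 v_max=72 a_max=6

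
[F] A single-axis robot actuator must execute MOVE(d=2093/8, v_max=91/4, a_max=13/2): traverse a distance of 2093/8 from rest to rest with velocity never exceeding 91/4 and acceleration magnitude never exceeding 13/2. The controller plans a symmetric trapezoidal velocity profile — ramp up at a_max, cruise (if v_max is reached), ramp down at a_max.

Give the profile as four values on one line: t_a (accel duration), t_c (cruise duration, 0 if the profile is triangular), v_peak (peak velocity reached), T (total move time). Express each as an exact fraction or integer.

(v_max)²/a_max = (91/4)²/(13/2) = 637/8
2093/8 ≥ 637/8 ⇒ cruise phase
t_a = (91/4)/(13/2) = 7/2; v_peak = 91/4
d_cruise = 2093/8 − 637/8 = 182; t_c = 182/(91/4) = 8
T = 2·7/2 + 8 = 15

t_a=7/2 t_c=8 v_peak=91/4 T=15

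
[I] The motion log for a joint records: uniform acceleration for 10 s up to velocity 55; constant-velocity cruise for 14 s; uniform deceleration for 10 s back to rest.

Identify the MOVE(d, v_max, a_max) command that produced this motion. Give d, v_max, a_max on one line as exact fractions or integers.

d=1320 v_max=55 a_max=11/2

a_max = 55/10 = 11/2
d_a = ½·55·10 = 275; d_c = 55·14 = 770
d = 2·275 + 770 = 1320
t_c = 14 > 0 ⇒ limit active, v_max = 55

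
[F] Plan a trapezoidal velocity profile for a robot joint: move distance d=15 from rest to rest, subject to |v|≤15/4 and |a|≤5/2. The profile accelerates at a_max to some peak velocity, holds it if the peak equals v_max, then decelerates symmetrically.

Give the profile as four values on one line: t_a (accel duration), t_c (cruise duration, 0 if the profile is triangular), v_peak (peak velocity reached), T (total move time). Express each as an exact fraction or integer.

(v_max)²/a_max = (15/4)²/(5/2) = 45/8
15 ≥ 45/8 → trapezoidal
t_a = (15/4)/(5/2) = 3/2; v_peak = 15/4
d_cruise = 15 − 45/8 = 75/8; t_c = (75/8)/(15/4) = 5/2
T = 2·3/2 + 5/2 = 11/2

t_a=3/2 t_c=5/2 v_peak=15/4 T=11/2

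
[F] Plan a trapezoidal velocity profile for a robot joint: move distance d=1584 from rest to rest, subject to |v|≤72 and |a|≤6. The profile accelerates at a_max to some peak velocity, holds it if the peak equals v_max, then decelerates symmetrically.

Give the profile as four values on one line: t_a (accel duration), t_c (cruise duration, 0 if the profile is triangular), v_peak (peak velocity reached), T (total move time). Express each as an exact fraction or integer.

t_a=12 t_c=10 v_peak=72 T=34

v_max²/a_max = 72²/6 = 864
1584 ≥ 864 so v_max reached
t_a = 72/6 = 12; v_peak = 72
d_cruise = 1584 − 864 = 720; t_c = 720/72 = 10
T = 2·12 + 10 = 34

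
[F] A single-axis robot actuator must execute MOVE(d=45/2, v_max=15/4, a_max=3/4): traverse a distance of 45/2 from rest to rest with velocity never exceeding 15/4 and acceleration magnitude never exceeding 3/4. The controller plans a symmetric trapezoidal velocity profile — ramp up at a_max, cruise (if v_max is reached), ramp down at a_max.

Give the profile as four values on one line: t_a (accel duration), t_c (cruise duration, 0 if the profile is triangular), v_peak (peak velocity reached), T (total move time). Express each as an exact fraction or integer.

t_a=5 t_c=1 v_peak=15/4 T=11

vₘ²/aₘ = (15/4)²/(3/4) = 75/4
45/2 ≥ 75/4 so v_max reached
t_a = (15/4)/(3/4) = 5; v_peak = 15/4
d_cruise = 45/2 − 75/4 = 15/4; t_c = (15/4)/(15/4) = 1
T = 2·5 + 1 = 11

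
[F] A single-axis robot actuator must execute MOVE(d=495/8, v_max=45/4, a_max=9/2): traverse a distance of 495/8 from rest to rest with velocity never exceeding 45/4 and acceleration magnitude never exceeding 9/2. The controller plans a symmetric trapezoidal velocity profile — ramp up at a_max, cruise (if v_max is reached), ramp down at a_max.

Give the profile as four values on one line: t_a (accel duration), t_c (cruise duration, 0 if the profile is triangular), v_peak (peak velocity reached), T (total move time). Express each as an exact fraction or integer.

v_max²/a_max = (45/4)²/(9/2) = 225/8
495/8 ≥ 225/8 → trapezoidal
t_a = (45/4)/(9/2) = 5/2; v_peak = 45/4
d_cruise = 495/8 − 225/8 = 135/4; t_c = (135/4)/(45/4) = 3
T = 2·5/2 + 3 = 8

t_a=5/2 t_c=3 v_peak=45/4 T=8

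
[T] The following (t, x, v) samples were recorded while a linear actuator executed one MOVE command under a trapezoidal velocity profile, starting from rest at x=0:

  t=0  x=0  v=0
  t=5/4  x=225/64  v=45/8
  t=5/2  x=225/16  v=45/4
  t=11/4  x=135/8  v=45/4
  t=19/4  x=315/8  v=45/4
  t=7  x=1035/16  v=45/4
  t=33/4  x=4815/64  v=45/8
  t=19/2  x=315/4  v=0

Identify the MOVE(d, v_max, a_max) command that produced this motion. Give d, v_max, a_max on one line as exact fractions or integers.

final state: t=19/2, x=315/4, v=0 → d = 315/4
a_max = (45/8−0)/(5/4−0) = 9/2
max v = 45/4 over t∈[5/2,7] → v_max = 45/4
check: 45/4·(5/2+9/2) = 315/4 ✓

d=315/4 v_max=45/4 a_max=9/2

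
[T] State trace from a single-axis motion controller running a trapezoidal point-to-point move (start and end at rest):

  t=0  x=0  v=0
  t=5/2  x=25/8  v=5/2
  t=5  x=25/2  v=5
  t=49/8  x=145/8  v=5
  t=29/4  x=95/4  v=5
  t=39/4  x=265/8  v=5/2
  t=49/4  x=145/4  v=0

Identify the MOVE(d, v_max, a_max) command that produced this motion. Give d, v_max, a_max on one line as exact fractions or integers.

final state: t=49/4, x=145/4, v=0 → d = 145/4
a_max = (5/2−0)/(5/2−0) = 1
max v = 5 over t∈[5,29/4] → v_max = 5
check: 5·(5+9/4) = 145/4 ✓

d=145/4 v_max=5 a_max=1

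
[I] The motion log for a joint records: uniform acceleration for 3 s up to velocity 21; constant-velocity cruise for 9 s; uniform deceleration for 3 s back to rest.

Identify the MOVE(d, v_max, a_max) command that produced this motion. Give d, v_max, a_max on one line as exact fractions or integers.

a_max = 21/3 = 7
d_a = ½·21·3 = 63/2; d_c = 21·9 = 189
d = 2·63/2 + 189 = 252
t_c = 9 > 0 ⇒ limit active, v_max = 21

d=252 v_max=21 a_max=7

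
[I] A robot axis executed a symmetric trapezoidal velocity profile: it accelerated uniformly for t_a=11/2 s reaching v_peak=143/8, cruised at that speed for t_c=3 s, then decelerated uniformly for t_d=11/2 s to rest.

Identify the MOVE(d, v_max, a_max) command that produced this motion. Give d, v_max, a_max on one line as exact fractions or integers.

d=2431/16 v_max=143/8 a_max=13/4

a_max = (143/8)/(11/2) = 13/4
d_a = ½·143/8·11/2 = 1573/32; d_c = 143/8·3 = 429/8
d = 2·1573/32 + 429/8 = 2431/16
t_c = 3 > 0 ⇒ limit active, v_max = 143/8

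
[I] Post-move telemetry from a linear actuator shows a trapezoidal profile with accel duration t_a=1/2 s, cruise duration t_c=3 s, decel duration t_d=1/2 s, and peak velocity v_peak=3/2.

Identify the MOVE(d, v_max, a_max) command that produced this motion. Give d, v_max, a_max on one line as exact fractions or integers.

d=21/4 v_max=3/2 a_max=3

a_max = (3/2)/(1/2) = 3
d_a = ½·3/2·1/2 = 3/8; d_c = 3/2·3 = 9/2
d = 2·3/8 + 9/2 = 21/4
t_c = 3 > 0 → v_max = v_peak = 3/2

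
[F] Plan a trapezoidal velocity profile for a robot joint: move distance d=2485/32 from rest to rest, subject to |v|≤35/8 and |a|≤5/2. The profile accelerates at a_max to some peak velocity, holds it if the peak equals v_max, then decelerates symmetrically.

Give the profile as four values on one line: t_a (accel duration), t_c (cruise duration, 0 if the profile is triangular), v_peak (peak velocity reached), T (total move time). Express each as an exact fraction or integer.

v_max²/a_max = (35/8)²/(5/2) = 245/32
2485/32 ≥ 245/32 ⇒ cruise phase
t_a = (35/8)/(5/2) = 7/4; v_peak = 35/8
d_cruise = 2485/32 − 245/32 = 70; t_c = 70/(35/8) = 16
T = 2·7/4 + 16 = 39/2

t_a=7/4 t_c=16 v_peak=35/8 T=39/2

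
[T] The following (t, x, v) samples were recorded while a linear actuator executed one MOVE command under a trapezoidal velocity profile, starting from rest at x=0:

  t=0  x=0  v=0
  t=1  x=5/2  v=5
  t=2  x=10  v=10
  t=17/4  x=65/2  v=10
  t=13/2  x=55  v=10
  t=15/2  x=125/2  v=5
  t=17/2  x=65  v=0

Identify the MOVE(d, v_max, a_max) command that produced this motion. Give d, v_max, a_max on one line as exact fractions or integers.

d=65 v_max=10 a_max=5

final state: t=17/2, x=65, v=0 → d = 65
a_max = (5−0)/(1−0) = 5
max v = 10 over t∈[2,13/2] → v_max = 10
check: 10·(2+9/2) = 65 ✓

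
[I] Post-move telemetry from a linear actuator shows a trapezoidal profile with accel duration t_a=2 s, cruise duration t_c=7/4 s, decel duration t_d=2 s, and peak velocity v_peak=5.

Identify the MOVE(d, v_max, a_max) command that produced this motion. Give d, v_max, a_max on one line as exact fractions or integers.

a_max = 5/2
d_a = ½·5·2 = 5; d_c = 5·7/4 = 35/4
d = 2·5 + 35/4 = 75/4
t_c = 7/4 > 0 so v_max = 5

d=75/4 v_max=5 a_max=5/2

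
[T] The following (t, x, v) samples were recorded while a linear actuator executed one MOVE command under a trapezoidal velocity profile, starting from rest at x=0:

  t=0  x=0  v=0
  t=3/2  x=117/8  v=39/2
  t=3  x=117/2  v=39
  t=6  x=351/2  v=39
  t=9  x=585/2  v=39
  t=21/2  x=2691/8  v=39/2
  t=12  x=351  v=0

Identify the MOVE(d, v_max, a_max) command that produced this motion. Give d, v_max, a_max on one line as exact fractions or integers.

final state: t=12, x=351, v=0 → d = 351
a_max = (39/2−0)/(3/2−0) = 13
max v = 39 over t∈[3,9] → v_max = 39
check: 39·(3+6) = 351 ✓

d=351 v_max=39 a_max=13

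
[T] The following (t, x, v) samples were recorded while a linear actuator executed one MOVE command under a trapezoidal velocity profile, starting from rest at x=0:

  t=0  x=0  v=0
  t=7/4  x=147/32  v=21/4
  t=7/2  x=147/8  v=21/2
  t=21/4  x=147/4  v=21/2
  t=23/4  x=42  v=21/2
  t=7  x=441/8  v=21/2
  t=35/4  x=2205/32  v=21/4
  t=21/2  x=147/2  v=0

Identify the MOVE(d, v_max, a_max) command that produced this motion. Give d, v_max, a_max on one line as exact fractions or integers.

final state: t=21/2, x=147/2, v=0 → d = 147/2
a_max = (21/4−0)/(7/4−0) = 3
max v = 21/2 over t∈[7/2,7] → v_max = 21/2
check: 21/2·(7/2+7/2) = 147/2 ✓

d=147/2 v_max=21/2 a_max=3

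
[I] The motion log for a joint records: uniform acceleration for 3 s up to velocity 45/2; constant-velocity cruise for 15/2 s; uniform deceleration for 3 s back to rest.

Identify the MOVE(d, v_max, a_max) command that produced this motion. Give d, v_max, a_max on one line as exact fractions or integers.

d=945/4 v_max=45/2 a_max=15/2

a_max = (45/2)/3 = 15/2
d_a = ½·45/2·3 = 135/4; d_c = 45/2·15/2 = 675/4
d = 2·135/4 + 675/4 = 945/4
t_c = 15/2 > 0 ⇒ limit active, v_max = 45/2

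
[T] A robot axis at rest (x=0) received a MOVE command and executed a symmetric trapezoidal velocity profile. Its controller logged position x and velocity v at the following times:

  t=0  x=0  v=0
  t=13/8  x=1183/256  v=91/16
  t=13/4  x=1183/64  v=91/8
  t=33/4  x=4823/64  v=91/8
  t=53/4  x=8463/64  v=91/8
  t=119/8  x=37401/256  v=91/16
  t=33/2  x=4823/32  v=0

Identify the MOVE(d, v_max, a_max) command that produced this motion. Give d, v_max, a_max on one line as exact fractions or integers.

d=4823/32 v_max=91/8 a_max=7/2

final state: t=33/2, x=4823/32, v=0 → d = 4823/32
a_max = (91/16−0)/(13/8−0) = 7/2
max v = 91/8 over t∈[13/4,53/4] → v_max = 91/8
check: 91/8·(13/4+10) = 4823/32 ✓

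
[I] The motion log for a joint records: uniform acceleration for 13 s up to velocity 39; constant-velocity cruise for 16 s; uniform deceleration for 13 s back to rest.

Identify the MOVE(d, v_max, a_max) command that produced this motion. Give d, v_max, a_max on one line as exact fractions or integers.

d=1131 v_max=39 a_max=3

a_max = 39/13 = 3
d_a = ½·39·13 = 507/2; d_c = 39·16 = 624
d = 2·507/2 + 624 = 1131
t_c = 16 > 0 so v_max = 39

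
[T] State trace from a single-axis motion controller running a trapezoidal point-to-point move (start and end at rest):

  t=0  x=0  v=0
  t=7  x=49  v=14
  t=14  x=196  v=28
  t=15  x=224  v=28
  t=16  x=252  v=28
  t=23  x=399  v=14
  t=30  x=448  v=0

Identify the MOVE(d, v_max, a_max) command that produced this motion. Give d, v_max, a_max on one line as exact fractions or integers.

final state: t=30, x=448, v=0 → d = 448
a_max = (14−0)/(7−0) = 2
max v = 28 over t∈[14,16] → v_max = 28
check: 28·(14+2) = 448 ✓

d=448 v_max=28 a_max=2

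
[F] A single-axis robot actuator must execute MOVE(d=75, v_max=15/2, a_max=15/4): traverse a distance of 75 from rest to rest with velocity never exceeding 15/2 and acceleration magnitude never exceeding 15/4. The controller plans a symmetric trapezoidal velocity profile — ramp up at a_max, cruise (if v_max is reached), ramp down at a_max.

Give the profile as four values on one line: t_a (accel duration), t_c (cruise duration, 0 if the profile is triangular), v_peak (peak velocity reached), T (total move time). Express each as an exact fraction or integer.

(v_max)²/a_max = (15/2)²/(15/4) = 15
75 ≥ 15 ⇒ cruise phase
t_a = (15/2)/(15/4) = 2; v_peak = 15/2
d_cruise = 75 − 15 = 60; t_c = 60/(15/2) = 8
T = 2·2 + 8 = 12

t_a=2 t_c=8 v_peak=15/2 T=12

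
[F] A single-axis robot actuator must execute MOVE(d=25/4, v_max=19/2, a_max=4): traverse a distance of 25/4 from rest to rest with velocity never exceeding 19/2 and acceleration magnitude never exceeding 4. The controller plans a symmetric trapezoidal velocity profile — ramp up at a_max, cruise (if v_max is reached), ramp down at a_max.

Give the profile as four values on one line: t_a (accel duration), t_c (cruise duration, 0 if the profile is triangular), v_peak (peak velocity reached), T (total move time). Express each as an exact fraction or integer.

(v_max)²/a_max = (19/2)²/4 = 361/16
25/4 < 361/16 → triangular
v_peak = √(25/4·4) = √25 = 5
t_a = 5/4; t_c = 0
T = 2·5/4 = 5/2

t_a=5/4 t_c=0 v_peak=5 T=5/2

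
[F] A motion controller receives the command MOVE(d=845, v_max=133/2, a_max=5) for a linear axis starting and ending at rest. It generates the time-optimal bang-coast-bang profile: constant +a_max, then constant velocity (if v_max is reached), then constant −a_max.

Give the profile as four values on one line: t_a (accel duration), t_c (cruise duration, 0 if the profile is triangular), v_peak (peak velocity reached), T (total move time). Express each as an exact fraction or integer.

v_max²/a_max = (133/2)²/5 = 17689/20
845 < 17689/20 ⇒ no cruise
v_peak = √(845·5) = √4225 = 65
t_a = 65/5 = 13; t_c = 0
T = 2·13 = 26

t_a=13 t_c=0 v_peak=65 T=26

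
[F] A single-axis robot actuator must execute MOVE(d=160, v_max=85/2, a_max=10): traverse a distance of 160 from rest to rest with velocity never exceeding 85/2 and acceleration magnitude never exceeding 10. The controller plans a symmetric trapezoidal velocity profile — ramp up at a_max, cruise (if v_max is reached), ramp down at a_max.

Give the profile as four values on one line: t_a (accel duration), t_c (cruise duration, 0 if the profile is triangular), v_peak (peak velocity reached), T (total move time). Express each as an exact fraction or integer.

t_a=4 t_c=0 v_peak=40 T=8

(v_max)²/a_max = (85/2)²/10 = 1445/8
160 < 1445/8 so t_c = 0
v_peak = √(160·10) = √1600 = 40
t_a = 40/10 = 4; t_c = 0
T = 2·4 = 8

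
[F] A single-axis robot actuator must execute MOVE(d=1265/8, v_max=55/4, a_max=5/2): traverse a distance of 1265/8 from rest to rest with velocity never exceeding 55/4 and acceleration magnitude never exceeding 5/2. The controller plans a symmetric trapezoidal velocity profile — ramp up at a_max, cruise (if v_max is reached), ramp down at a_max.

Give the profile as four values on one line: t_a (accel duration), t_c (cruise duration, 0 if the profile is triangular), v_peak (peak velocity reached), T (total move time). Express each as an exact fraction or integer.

v_max²/a_max = (55/4)²/(5/2) = 605/8
1265/8 ≥ 605/8 ⇒ cruise phase
t_a = (55/4)/(5/2) = 11/2; v_peak = 55/4
d_cruise = 1265/8 − 605/8 = 165/2; t_c = (165/2)/(55/4) = 6
T = 2·11/2 + 6 = 17

t_a=11/2 t_c=6 v_peak=55/4 T=17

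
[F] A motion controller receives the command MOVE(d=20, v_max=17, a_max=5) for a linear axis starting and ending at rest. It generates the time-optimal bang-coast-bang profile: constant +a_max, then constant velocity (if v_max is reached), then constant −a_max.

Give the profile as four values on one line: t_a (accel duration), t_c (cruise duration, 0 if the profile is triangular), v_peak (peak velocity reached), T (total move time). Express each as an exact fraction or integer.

t_a=2 t_c=0 v_peak=10 T=4

(v_max)²/a_max = 17²/5 = 289/5
20 < 289/5 ⇒ no cruise
v_peak = √(20·5) = √100 = 10
t_a = 10/5 = 2; t_c = 0
T = 2·2 = 4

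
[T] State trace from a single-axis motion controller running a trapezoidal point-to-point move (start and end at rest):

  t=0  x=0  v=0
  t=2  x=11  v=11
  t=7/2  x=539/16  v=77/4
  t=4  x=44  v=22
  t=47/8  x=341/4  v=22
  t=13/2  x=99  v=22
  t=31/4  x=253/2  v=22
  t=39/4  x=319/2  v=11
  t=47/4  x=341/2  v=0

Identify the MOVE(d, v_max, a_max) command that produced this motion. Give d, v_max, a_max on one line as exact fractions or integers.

final state: t=47/4, x=341/2, v=0 → d = 341/2
a_max = (11−0)/(2−0) = 11/2
max v = 22 over t∈[4,31/4] → v_max = 22
check: 22·(4+15/4) = 341/2 ✓

d=341/2 v_max=22 a_max=11/2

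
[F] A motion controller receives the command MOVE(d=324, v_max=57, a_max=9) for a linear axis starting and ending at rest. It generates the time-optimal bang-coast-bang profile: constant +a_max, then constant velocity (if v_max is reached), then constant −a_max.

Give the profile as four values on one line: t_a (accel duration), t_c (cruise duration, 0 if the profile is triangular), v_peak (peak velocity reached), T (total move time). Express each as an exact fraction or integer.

t_a=6 t_c=0 v_peak=54 T=12

vₘ²/aₘ = 57²/9 = 361
324 < 361 so t_c = 0
v_peak = √(324·9) = √2916 = 54
t_a = 54/9 = 6; t_c = 0
T = 2·6 = 12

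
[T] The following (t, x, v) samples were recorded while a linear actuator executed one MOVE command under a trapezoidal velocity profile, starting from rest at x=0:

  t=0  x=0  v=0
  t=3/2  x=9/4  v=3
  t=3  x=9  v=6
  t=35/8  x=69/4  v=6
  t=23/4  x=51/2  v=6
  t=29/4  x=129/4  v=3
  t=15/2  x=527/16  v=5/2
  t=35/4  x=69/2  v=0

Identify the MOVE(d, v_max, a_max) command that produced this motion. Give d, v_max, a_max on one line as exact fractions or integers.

final state: t=35/4, x=69/2, v=0 → d = 69/2
a_max = (3−0)/(3/2−0) = 2
max v = 6 over t∈[3,23/4] → v_max = 6
check: 6·(3+11/4) = 69/2 ✓

d=69/2 v_max=6 a_max=2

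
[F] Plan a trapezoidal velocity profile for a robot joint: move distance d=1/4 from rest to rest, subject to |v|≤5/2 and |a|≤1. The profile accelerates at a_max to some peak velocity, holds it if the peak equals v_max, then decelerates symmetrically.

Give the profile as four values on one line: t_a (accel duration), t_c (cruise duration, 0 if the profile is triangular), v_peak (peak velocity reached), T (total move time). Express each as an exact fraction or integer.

(v_max)²/a_max = (5/2)²/1 = 25/4
1/4 < 25/4 so t_c = 0
v_peak = √(1/4·1) = √(1/4) = 1/2
t_a = (1/2)/1 = 1/2; t_c = 0
T = 2·1/2 = 1

t_a=1/2 t_c=0 v_peak=1/2 T=1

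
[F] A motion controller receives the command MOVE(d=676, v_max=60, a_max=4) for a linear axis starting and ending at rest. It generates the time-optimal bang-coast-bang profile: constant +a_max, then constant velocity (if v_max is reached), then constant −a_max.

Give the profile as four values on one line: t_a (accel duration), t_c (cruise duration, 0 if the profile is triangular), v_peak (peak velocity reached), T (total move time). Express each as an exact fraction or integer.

v_max²/a_max = 60²/4 = 900
676 < 900 ⇒ no cruise
v_peak = √(676·4) = √2704 = 52
t_a = 52/4 = 13; t_c = 0
T = 2·13 = 26

t_a=13 t_c=0 v_peak=52 T=26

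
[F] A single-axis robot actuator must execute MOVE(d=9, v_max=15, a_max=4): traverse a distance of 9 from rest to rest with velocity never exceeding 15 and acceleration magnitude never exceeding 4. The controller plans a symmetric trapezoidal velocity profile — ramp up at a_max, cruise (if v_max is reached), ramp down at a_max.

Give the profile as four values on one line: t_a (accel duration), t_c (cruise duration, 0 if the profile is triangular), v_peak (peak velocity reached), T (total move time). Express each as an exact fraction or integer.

t_a=3/2 t_c=0 v_peak=6 T=3

v_max²/a_max = 15²/4 = 225/4
9 < 225/4 so t_c = 0
v_peak = √(9·4) = √36 = 6
t_a = 6/4 = 3/2; t_c = 0
T = 2·3/2 = 3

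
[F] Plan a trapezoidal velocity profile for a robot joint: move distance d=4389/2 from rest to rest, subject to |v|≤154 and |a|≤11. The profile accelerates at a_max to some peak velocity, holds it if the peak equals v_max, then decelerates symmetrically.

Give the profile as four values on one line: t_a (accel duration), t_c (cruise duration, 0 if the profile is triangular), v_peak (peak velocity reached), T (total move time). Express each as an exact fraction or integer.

v_max²/a_max = 154²/11 = 2156
4389/2 ≥ 2156 ⇒ cruise phase
t_a = 154/11 = 14; v_peak = 154
d_cruise = 4389/2 − 2156 = 77/2; t_c = (77/2)/154 = 1/4
T = 2·14 + 1/4 = 113/4

t_a=14 t_c=1/4 v_peak=154 T=113/4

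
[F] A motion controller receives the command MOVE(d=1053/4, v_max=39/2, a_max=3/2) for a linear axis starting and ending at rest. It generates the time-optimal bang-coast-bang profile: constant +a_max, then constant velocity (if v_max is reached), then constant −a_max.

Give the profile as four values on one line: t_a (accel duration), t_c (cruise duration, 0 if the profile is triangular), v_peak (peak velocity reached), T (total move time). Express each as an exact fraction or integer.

t_a=13 t_c=1/2 v_peak=39/2 T=53/2

vₘ²/aₘ = (39/2)²/(3/2) = 507/2
1053/4 ≥ 507/2 so v_max reached
t_a = (39/2)/(3/2) = 13; v_peak = 39/2
d_cruise = 1053/4 − 507/2 = 39/4; t_c = (39/4)/(39/2) = 1/2
T = 2·13 + 1/2 = 53/2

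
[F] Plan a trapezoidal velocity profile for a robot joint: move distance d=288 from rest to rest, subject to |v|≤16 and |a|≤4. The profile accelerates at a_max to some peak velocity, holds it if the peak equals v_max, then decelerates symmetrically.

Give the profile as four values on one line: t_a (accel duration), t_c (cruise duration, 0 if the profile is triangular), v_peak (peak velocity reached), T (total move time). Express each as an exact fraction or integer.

v_max²/a_max = 16²/4 = 64
288 ≥ 64 ⇒ cruise phase
t_a = 16/4 = 4; v_peak = 16
d_cruise = 288 − 64 = 224; t_c = 224/16 = 14
T = 2·4 + 14 = 22

t_a=4 t_c=14 v_peak=16 T=22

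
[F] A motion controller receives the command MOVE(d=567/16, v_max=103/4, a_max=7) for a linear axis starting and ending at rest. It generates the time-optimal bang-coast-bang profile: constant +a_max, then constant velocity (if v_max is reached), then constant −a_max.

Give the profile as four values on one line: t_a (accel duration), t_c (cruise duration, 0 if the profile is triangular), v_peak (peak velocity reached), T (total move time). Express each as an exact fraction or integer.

t_a=9/4 t_c=0 v_peak=63/4 T=9/2

v_max²/a_max = (103/4)²/7 = 10609/112
567/16 < 10609/112 ⇒ no cruise
v_peak = √(567/16·7) = √(3969/16) = 63/4
t_a = (63/4)/7 = 9/4; t_c = 0
T = 2·9/4 = 9/2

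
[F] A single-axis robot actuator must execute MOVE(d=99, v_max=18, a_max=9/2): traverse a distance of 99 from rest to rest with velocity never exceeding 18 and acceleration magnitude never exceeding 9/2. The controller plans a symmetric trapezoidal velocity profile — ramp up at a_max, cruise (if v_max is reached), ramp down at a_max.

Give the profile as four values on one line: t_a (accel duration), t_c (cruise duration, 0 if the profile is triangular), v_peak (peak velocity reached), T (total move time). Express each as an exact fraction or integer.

v_max²/a_max = 18²/(9/2) = 72
99 ≥ 72 so v_max reached
t_a = 18/(9/2) = 4; v_peak = 18
d_cruise = 99 − 72 = 27; t_c = 27/18 = 3/2
T = 2·4 + 3/2 = 19/2

t_a=4 t_c=3/2 v_peak=18 T=19/2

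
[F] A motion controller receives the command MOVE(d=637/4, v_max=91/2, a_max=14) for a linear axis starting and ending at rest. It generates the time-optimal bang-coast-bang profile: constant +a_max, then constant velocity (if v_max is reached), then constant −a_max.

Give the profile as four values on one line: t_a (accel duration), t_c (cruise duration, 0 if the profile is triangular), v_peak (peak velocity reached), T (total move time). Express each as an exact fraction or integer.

(v_max)²/a_max = (91/2)²/14 = 1183/8
637/4 ≥ 1183/8 ⇒ cruise phase
t_a = (91/2)/14 = 13/4; v_peak = 91/2
d_cruise = 637/4 − 1183/8 = 91/8; t_c = (91/8)/(91/2) = 1/4
T = 2·13/4 + 1/4 = 27/4

t_a=13/4 t_c=1/4 v_peak=91/2 T=27/4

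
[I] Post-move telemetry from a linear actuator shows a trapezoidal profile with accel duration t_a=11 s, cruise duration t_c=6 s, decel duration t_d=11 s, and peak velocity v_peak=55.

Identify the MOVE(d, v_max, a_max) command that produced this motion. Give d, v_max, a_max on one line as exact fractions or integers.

a_max = 55/11 = 5
d_a = ½·55·11 = 605/2; d_c = 55·6 = 330
d = 2·605/2 + 330 = 935
t_c = 6 > 0 so v_max = 55

d=935 v_max=55 a_max=5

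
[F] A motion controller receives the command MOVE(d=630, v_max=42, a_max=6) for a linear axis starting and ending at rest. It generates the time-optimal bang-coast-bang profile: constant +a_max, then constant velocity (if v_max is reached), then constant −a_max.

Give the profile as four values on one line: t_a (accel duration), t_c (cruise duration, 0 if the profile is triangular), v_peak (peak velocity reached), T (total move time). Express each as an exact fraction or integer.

t_a=7 t_c=8 v_peak=42 T=22

(v_max)²/a_max = 42²/6 = 294
630 ≥ 294 ⇒ cruise phase
t_a = 42/6 = 7; v_peak = 42
d_cruise = 630 − 294 = 336; t_c = 336/42 = 8
T = 2·7 + 8 = 22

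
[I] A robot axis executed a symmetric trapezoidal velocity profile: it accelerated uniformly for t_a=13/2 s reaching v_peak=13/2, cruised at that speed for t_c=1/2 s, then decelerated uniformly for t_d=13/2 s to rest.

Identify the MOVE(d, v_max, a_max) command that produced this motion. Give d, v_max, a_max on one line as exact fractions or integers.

a_max = (13/2)/(13/2) = 1
d_a = ½·13/2·13/2 = 169/8; d_c = 13/2·1/2 = 13/4
d = 2·169/8 + 13/4 = 91/2
t_c = 1/2 > 0 → v_max = v_peak = 13/2

d=91/2 v_max=13/2 a_max=1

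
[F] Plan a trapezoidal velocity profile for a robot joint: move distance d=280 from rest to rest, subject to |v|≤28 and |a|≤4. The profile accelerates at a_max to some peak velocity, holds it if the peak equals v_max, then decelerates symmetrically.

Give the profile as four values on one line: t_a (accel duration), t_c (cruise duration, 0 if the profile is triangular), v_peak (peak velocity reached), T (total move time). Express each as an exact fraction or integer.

t_a=7 t_c=3 v_peak=28 T=17

vₘ²/aₘ = 28²/4 = 196
280 ≥ 196 ⇒ cruise phase
t_a = 28/4 = 7; v_peak = 28
d_cruise = 280 − 196 = 84; t_c = 84/28 = 3
T = 2·7 + 3 = 17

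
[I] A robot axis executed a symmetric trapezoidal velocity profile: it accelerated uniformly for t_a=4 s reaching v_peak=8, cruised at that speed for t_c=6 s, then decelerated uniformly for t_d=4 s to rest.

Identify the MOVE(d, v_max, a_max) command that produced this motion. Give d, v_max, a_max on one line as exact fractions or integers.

d=80 v_max=8 a_max=2

a_max = 8/4 = 2
d_a = ½·8·4 = 16; d_c = 8·6 = 48
d = 2·16 + 48 = 80
t_c = 6 > 0 ⇒ limit active, v_max = 8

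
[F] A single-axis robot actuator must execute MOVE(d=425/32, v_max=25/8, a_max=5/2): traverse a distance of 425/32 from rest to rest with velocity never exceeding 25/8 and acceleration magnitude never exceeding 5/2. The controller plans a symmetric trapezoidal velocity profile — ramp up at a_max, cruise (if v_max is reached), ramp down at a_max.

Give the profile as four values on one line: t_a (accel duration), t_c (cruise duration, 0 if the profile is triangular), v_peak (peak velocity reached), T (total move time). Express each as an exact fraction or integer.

(v_max)²/a_max = (25/8)²/(5/2) = 125/32
425/32 ≥ 125/32 → trapezoidal
t_a = (25/8)/(5/2) = 5/4; v_peak = 25/8
d_cruise = 425/32 − 125/32 = 75/8; t_c = (75/8)/(25/8) = 3
T = 2·5/4 + 3 = 11/2

t_a=5/4 t_c=3 v_peak=25/8 T=11/2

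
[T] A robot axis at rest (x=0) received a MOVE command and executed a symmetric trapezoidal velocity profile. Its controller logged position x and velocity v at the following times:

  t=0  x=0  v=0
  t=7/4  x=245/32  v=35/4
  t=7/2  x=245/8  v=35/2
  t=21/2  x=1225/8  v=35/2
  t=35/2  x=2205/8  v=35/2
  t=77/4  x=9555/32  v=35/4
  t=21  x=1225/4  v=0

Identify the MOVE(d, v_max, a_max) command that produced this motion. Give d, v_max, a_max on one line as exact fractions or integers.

final state: t=21, x=1225/4, v=0 → d = 1225/4
a_max = (35/4−0)/(7/4−0) = 5
max v = 35/2 over t∈[7/2,35/2] → v_max = 35/2
check: 35/2·(7/2+14) = 1225/4 ✓

d=1225/4 v_max=35/2 a_max=5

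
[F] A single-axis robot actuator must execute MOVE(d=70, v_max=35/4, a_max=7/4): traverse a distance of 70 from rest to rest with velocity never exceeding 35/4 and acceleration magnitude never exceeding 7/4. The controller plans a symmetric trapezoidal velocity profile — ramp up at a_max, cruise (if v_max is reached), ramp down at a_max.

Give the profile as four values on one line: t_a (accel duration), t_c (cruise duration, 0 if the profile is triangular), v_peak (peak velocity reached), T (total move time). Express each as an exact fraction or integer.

v_max²/a_max = (35/4)²/(7/4) = 175/4
70 ≥ 175/4 → trapezoidal
t_a = (35/4)/(7/4) = 5; v_peak = 35/4
d_cruise = 70 − 175/4 = 105/4; t_c = (105/4)/(35/4) = 3
T = 2·5 + 3 = 13

t_a=5 t_c=3 v_peak=35/4 T=13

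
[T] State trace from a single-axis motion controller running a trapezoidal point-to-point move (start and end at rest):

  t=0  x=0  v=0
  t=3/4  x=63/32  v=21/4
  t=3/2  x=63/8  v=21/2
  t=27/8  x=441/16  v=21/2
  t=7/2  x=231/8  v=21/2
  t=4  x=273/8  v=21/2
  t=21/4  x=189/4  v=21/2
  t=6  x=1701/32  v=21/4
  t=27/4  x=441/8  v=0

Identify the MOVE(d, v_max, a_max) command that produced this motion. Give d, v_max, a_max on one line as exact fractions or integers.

final state: t=27/4, x=441/8, v=0 → d = 441/8
a_max = (21/4−0)/(3/4−0) = 7
max v = 21/2 over t∈[3/2,21/4] → v_max = 21/2
check: 21/2·(3/2+15/4) = 441/8 ✓

d=441/8 v_max=21/2 a_max=7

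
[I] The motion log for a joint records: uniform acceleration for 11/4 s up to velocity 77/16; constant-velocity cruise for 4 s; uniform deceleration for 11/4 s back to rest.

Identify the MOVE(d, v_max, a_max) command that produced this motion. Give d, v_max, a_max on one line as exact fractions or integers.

d=2079/64 v_max=77/16 a_max=7/4

a_max = (77/16)/(11/4) = 7/4
d_a = ½·77/16·11/4 = 847/128; d_c = 77/16·4 = 77/4
d = 2·847/128 + 77/4 = 2079/64
t_c = 4 > 0 → v_max = v_peak = 77/16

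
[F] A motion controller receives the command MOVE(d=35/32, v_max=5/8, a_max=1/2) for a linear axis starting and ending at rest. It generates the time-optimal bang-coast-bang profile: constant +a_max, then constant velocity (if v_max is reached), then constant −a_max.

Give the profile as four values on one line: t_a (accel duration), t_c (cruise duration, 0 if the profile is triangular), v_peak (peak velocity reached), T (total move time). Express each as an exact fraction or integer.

t_a=5/4 t_c=1/2 v_peak=5/8 T=3

vₘ²/aₘ = (5/8)²/(1/2) = 25/32
35/32 ≥ 25/32 → trapezoidal
t_a = (5/8)/(1/2) = 5/4; v_peak = 5/8
d_cruise = 35/32 − 25/32 = 5/16; t_c = (5/16)/(5/8) = 1/2
T = 2·5/4 + 1/2 = 3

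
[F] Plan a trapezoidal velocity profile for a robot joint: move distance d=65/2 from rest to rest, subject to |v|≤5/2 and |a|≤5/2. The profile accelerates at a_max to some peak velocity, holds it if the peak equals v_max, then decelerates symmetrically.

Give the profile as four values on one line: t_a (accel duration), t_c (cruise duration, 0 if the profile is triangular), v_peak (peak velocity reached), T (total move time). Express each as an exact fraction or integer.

t_a=1 t_c=12 v_peak=5/2 T=14

v_max²/a_max = (5/2)²/(5/2) = 5/2
65/2 ≥ 5/2 ⇒ cruise phase
t_a = (5/2)/(5/2) = 1; v_peak = 5/2
d_cruise = 65/2 − 5/2 = 30; t_c = 30/(5/2) = 12
T = 2·1 + 12 = 14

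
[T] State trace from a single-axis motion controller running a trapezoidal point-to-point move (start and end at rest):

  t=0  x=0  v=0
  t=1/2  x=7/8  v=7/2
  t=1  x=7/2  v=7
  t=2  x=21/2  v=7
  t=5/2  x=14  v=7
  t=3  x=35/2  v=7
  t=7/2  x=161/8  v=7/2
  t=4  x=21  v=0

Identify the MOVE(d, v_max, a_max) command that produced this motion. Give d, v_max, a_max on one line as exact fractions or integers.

final state: t=4, x=21, v=0 → d = 21
a_max = (7/2−0)/(1/2−0) = 7
max v = 7 over t∈[1,3] → v_max = 7
check: 7·(1+2) = 21 ✓

d=21 v_max=7 a_max=7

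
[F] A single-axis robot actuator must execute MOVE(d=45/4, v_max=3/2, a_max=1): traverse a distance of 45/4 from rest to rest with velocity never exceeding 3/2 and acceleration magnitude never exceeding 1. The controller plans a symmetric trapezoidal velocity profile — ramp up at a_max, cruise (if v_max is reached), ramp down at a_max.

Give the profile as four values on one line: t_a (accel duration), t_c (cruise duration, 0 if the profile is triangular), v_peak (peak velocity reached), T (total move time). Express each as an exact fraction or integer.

v_max²/a_max = (3/2)²/1 = 9/4
45/4 ≥ 9/4 → trapezoidal
t_a = (3/2)/1 = 3/2; v_peak = 3/2
d_cruise = 45/4 − 9/4 = 9; t_c = 9/(3/2) = 6
T = 2·3/2 + 6 = 9

t_a=3/2 t_c=6 v_peak=3/2 T=9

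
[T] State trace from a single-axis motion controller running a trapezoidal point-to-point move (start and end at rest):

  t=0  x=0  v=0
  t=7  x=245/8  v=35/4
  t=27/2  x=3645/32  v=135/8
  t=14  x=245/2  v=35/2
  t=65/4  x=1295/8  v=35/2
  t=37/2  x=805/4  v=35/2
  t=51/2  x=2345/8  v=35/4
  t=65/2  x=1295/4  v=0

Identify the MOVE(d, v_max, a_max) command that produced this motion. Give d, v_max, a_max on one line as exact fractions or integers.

final state: t=65/2, x=1295/4, v=0 → d = 1295/4
a_max = (35/4−0)/(7−0) = 5/4
max v = 35/2 over t∈[14,37/2] → v_max = 35/2
check: 35/2·(14+9/2) = 1295/4 ✓

d=1295/4 v_max=35/2 a_max=5/4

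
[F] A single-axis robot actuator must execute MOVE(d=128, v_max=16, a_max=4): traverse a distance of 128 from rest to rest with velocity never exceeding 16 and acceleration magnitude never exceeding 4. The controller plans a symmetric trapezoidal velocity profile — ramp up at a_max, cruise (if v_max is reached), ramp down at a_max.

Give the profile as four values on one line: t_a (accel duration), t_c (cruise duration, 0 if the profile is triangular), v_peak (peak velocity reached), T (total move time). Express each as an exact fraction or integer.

t_a=4 t_c=4 v_peak=16 T=12

v_max²/a_max = 16²/4 = 64
128 ≥ 64 ⇒ cruise phase
t_a = 16/4 = 4; v_peak = 16
d_cruise = 128 − 64 = 64; t_c = 64/16 = 4
T = 2·4 + 4 = 12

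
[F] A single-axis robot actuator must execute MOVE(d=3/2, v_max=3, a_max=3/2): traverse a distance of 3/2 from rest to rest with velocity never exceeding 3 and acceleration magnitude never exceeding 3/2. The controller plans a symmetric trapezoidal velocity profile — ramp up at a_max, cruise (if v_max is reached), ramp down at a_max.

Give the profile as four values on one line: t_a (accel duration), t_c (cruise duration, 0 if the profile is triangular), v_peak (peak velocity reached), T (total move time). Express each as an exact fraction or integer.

vₘ²/aₘ = 3²/(3/2) = 6
3/2 < 6 so t_c = 0
v_peak = √(3/2·3/2) = √(9/4) = 3/2
t_a = (3/2)/(3/2) = 1; t_c = 0
T = 2·1 = 2

t_a=1 t_c=0 v_peak=3/2 T=2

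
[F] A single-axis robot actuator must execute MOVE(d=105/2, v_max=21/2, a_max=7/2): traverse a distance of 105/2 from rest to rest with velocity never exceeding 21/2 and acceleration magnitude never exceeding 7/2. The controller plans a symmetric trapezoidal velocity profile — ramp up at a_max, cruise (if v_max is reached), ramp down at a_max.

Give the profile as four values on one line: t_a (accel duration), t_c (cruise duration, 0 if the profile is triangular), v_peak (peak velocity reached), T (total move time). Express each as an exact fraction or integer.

t_a=3 t_c=2 v_peak=21/2 T=8

(v_max)²/a_max = (21/2)²/(7/2) = 63/2
105/2 ≥ 63/2 so v_max reached
t_a = (21/2)/(7/2) = 3; v_peak = 21/2
d_cruise = 105/2 − 63/2 = 21; t_c = 21/(21/2) = 2
T = 2·3 + 2 = 8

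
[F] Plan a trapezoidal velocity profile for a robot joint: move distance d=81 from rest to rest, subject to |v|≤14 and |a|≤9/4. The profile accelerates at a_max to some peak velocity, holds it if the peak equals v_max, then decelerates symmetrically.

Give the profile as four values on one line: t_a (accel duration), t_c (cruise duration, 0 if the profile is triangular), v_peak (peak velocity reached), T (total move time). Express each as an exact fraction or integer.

v_max²/a_max = 14²/(9/4) = 784/9
81 < 784/9 ⇒ no cruise
v_peak = √(81·9/4) = √(729/4) = 27/2
t_a = (27/2)/(9/4) = 6; t_c = 0
T = 2·6 = 12

t_a=6 t_c=0 v_peak=27/2 T=12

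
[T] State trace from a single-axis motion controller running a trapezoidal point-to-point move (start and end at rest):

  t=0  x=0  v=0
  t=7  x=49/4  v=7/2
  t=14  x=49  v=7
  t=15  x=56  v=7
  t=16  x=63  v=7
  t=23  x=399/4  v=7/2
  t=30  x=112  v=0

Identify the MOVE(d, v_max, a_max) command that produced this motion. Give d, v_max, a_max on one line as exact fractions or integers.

final state: t=30, x=112, v=0 → d = 112
a_max = (7/2−0)/(7−0) = 1/2
max v = 7 over t∈[14,16] → v_max = 7
check: 7·(14+2) = 112 ✓

d=112 v_max=7 a_max=1/2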